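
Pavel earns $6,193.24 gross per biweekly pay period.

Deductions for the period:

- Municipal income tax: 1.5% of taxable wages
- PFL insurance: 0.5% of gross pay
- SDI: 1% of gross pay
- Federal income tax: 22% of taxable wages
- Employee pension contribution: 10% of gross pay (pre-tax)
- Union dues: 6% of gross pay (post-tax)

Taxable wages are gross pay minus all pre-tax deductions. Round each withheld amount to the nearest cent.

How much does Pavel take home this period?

$3,799.56

Employee pension contribution: $6,193.24 × 0.1 = $619.32
Taxable wages = $6,193.24 − $619.32 = $5,573.92
Municipal income tax: $5,573.92 × 0.015 = $83.61
Federal income tax: $5,573.92 × 0.22 = $1,226.26
SDI: $6,193.24 × 0.01 = $61.93
PFL insurance: $6,193.24 × 0.005 = $30.97
Union dues: $6,193.24 × 0.06 = $371.59
Total deductions = $619.32 + $83.61 + $1,226.26 + $61.93 + $30.97 + $371.59 = $2,393.68
Net pay = $6,193.24 − $2,393.68 = $3,799.56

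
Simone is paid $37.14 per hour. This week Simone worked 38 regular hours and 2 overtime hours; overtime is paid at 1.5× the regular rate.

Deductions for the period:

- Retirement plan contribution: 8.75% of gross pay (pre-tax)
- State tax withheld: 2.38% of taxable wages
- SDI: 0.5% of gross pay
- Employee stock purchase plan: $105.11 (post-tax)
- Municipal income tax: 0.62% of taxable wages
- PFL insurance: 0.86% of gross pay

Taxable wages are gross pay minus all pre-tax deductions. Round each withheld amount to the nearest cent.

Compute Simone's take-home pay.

Regular pay: 38 × $37.14 = $1411.32
Overtime pay: 2 × $37.14 × 1.5 = $111.42
Gross pay = $1411.32 + $111.42 = $1522.74
Retirement plan contribution: $1522.74 × 0.0875 = $133.24
Taxable wages = $1522.74 − $133.24 = $1389.50
State tax withheld: $1389.50 × 0.0238 = $33.07
Municipal income tax: $1389.50 × 0.0062 = $8.61
SDI: $1522.74 × 0.005 = $7.61
PFL insurance: $1522.74 × 0.0086 = $13.10
Employee stock purchase plan: $105.11
Total deductions = $133.24 + $33.07 + $8.61 + $7.61 + $13.10 + $105.11 = $300.74
Net pay = $1522.74 − $300.74 = $1222.00

$1222.00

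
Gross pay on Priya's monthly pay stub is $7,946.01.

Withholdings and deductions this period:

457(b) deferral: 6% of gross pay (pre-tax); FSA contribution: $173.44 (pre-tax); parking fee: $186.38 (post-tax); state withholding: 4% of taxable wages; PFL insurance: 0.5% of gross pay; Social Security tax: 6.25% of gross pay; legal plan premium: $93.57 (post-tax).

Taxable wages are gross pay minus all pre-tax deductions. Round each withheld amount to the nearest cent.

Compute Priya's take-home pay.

$6,187.67

457(b) deferral: $7,946.01 × 0.06 = $476.76
FSA contribution: $173.44
Pre-tax total = $476.76 + $173.44 = $650.20
Taxable wages = $7,946.01 − $650.20 = $7,295.81
State withholding: $7,295.81 × 0.04 = $291.83
PFL insurance: $7,946.01 × 0.005 = $39.73
Social Security tax: $7,946.01 × 0.0625 = $496.63
Legal plan premium: $93.57
Parking fee: $186.38
Total deductions = $476.76 + $173.44 + $291.83 + $39.73 + $496.63 + $93.57 + $186.38 = $1,758.34
Net pay = $7,946.01 − $1,758.34 = $6,187.67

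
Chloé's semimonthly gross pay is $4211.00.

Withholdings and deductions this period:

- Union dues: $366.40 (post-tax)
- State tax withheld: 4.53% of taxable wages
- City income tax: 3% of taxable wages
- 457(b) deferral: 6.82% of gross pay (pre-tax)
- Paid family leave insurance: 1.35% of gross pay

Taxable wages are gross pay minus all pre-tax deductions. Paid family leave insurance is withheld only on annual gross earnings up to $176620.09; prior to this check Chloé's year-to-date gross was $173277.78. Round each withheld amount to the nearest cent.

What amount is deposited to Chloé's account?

457(b) deferral: $4211.00 × 0.0682 = $287.19
Taxable wages = $4211.00 − $287.19 = $3923.81
State tax withheld: $3923.81 × 0.0453 = $177.75
City income tax: $3923.81 × 0.03 = $117.71
Paid family leave insurance: only $176620.09 − $173277.78 = $3342.31 of this check is subject → $3342.31 × 0.0135 = $45.12
Union dues: $366.40
Total deductions = $287.19 + $177.75 + $117.71 + $45.12 + $366.40 = $994.17
Net pay = $4211.00 − $994.17 = $3216.83

$3216.83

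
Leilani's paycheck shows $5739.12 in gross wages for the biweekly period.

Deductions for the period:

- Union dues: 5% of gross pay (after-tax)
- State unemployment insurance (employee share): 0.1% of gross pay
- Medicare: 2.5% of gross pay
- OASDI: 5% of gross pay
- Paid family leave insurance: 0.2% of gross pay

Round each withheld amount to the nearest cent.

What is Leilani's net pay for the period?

$5004.50

Paid family leave insurance: $5739.12 × 0.002 = $11.48
OASDI: $5739.12 × 0.05 = $286.96
Medicare: $5739.12 × 0.025 = $143.48
State unemployment insurance (employee share): $5739.12 × 0.001 = $5.74
Union dues: $5739.12 × 0.05 = $286.96
Total deductions = $11.48 + $286.96 + $143.48 + $5.74 + $286.96 = $734.62
Net pay = $5739.12 − $734.62 = $5004.50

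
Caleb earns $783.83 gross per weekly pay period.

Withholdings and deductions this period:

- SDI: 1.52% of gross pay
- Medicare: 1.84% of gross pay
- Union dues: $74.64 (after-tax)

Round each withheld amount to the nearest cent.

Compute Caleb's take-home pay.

SDI: $783.83 × 0.0152 = $11.91
Medicare: $783.83 × 0.0184 = $14.42
Union dues: $74.64
Total deductions = $11.91 + $14.42 + $74.64 = $100.97
Net pay = $783.83 − $100.97 = $682.86

$682.86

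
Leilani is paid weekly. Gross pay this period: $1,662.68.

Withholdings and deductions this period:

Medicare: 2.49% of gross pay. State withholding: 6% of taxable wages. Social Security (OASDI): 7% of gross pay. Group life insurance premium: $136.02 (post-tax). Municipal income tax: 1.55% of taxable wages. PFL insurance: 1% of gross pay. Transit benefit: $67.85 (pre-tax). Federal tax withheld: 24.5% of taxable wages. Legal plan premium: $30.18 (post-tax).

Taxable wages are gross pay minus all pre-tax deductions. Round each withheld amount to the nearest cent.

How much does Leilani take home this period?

Transit benefit: $67.85
Taxable wages = $1,662.68 − $67.85 = $1,594.83
Municipal income tax: $1,594.83 × 0.0155 = $24.72
State withholding: $1,594.83 × 0.06 = $95.69
Federal tax withheld: $1,594.83 × 0.245 = $390.73
Social Security (OASDI): $1,662.68 × 0.07 = $116.39
PFL insurance: $1,662.68 × 0.01 = $16.63
Medicare: $1,662.68 × 0.0249 = $41.40
Legal plan premium: $30.18
Group life insurance premium: $136.02
Total deductions = $67.85 + $24.72 + $95.69 + $390.73 + $116.39 + $16.63 + $41.40 + $30.18 + $136.02 = $919.61
Net pay = $1,662.68 − $919.61 = $743.07

$743.07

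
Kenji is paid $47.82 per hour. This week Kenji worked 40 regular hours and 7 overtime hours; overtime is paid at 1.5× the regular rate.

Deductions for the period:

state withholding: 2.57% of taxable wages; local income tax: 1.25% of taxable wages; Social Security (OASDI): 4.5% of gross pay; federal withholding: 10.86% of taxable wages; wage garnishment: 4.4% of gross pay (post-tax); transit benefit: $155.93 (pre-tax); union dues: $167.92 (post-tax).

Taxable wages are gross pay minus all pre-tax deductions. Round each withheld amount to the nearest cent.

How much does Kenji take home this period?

$1544.50

Regular pay: 40 × $47.82 = $1912.80
Overtime pay: 7 × $47.82 × 1.5 = $502.11
Gross pay = $1912.80 + $502.11 = $2414.91
Transit benefit: $155.93
Taxable wages = $2414.91 − $155.93 = $2258.98
Local income tax: $2258.98 × 0.0125 = $28.24
Federal withholding: $2258.98 × 0.1086 = $245.33
State withholding: $2258.98 × 0.0257 = $58.06
Social Security (OASDI): $2414.91 × 0.045 = $108.67
Union dues: $167.92
Wage garnishment: $2414.91 × 0.044 = $106.26
Total deductions = $155.93 + $28.24 + $245.33 + $58.06 + $108.67 + $167.92 + $106.26 = $870.41
Net pay = $2414.91 − $870.41 = $1544.50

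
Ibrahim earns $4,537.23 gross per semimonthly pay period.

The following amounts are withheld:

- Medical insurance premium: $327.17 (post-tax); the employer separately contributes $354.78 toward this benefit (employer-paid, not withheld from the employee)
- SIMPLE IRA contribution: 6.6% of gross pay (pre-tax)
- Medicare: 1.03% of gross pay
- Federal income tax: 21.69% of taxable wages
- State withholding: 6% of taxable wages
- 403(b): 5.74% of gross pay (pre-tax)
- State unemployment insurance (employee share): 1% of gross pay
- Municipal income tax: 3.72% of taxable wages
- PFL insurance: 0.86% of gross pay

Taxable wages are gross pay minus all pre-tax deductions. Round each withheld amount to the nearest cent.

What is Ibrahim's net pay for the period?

SIMPLE IRA contribution: $4,537.23 × 0.066 = $299.46
403(b): $4,537.23 × 0.0574 = $260.44
Pre-tax total = $299.46 + $260.44 = $559.90
Taxable wages = $4,537.23 − $559.90 = $3,977.33
State withholding: $3,977.33 × 0.06 = $238.64
Municipal income tax: $3,977.33 × 0.0372 = $147.96
Federal income tax: $3,977.33 × 0.2169 = $862.68
Medicare: $4,537.23 × 0.0103 = $46.73
PFL insurance: $4,537.23 × 0.0086 = $39.02
State unemployment insurance (employee share): $4,537.23 × 0.01 = $45.37
Medical insurance premium: $327.17
(Employer's $354.78 toward medical insurance premium is not withheld from the employee.)
Total deductions = $299.46 + $260.44 + $238.64 + $147.96 + $862.68 + $46.73 + $39.02 + $45.37 + $327.17 = $2,267.47
Net pay = $4,537.23 − $2,267.47 = $2,269.76

$2,269.76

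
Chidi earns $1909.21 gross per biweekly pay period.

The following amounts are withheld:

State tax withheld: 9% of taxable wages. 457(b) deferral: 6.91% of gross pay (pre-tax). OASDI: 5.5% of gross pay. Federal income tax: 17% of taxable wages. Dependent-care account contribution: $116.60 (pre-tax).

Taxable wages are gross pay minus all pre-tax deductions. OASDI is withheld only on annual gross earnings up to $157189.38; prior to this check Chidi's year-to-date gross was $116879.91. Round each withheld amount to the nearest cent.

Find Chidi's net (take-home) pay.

457(b) deferral: $1909.21 × 0.0691 = $131.93
Dependent-care account contribution: $116.60
Pre-tax total = $131.93 + $116.60 = $248.53
Taxable wages = $1909.21 − $248.53 = $1660.68
State tax withheld: $1660.68 × 0.09 = $149.46
Federal income tax: $1660.68 × 0.17 = $282.32
OASDI: cap not yet reached, full $1909.21 is subject → $1909.21 × 0.055 = $105.01
Total deductions = $131.93 + $116.60 + $149.46 + $282.32 + $105.01 = $785.32
Net pay = $1909.21 − $785.32 = $1123.89

$1123.89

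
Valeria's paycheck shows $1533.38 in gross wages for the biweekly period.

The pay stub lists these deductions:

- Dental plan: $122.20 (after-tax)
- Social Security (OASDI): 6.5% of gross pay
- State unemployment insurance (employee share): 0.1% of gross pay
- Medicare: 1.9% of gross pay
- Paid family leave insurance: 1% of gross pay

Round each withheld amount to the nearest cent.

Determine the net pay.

$1265.52

Paid family leave insurance: $1533.38 × 0.01 = $15.33
State unemployment insurance (employee share): $1533.38 × 0.001 = $1.53
Social Security (OASDI): $1533.38 × 0.065 = $99.67
Medicare: $1533.38 × 0.019 = $29.13
Dental plan: $122.20
Total deductions = $15.33 + $1.53 + $99.67 + $29.13 + $122.20 = $267.86
Net pay = $1533.38 − $267.86 = $1265.52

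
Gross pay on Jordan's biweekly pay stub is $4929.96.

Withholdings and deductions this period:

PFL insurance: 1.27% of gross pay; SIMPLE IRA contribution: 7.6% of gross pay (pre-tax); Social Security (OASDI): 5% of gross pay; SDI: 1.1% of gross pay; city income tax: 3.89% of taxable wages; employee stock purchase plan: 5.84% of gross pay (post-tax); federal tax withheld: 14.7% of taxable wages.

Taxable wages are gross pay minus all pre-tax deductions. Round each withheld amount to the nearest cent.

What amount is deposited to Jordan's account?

SIMPLE IRA contribution: $4929.96 × 0.076 = $374.68
Taxable wages = $4929.96 − $374.68 = $4555.28
City income tax: $4555.28 × 0.0389 = $177.20
Federal tax withheld: $4555.28 × 0.147 = $669.63
Social Security (OASDI): $4929.96 × 0.05 = $246.50
PFL insurance: $4929.96 × 0.0127 = $62.61
SDI: $4929.96 × 0.011 = $54.23
Employee stock purchase plan: $4929.96 × 0.0584 = $287.91
Total deductions = $374.68 + $177.20 + $669.63 + $246.50 + $62.61 + $54.23 + $287.91 = $1872.76
Net pay = $4929.96 − $1872.76 = $3057.20

$3057.20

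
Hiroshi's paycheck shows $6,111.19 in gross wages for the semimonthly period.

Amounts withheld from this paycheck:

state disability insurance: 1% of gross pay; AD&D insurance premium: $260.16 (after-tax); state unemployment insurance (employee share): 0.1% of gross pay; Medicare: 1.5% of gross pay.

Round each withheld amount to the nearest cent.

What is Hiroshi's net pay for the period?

Medicare: $6,111.19 × 0.015 = $91.67
State disability insurance: $6,111.19 × 0.01 = $61.11
State unemployment insurance (employee share): $6,111.19 × 0.001 = $6.11
AD&D insurance premium: $260.16
Total deductions = $91.67 + $61.11 + $6.11 + $260.16 = $419.05
Net pay = $6,111.19 − $419.05 = $5,692.14

$5,692.14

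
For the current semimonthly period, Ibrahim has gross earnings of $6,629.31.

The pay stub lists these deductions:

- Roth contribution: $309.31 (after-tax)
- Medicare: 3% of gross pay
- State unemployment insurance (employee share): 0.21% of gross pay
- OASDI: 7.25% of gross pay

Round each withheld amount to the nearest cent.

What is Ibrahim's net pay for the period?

$5,626.58

State unemployment insurance (employee share): $6,629.31 × 0.0021 = $13.92
OASDI: $6,629.31 × 0.0725 = $480.62
Medicare: $6,629.31 × 0.03 = $198.88
Roth contribution: $309.31
Total deductions = $13.92 + $480.62 + $198.88 + $309.31 = $1,002.73
Net pay = $6,629.31 − $1,002.73 = $5,626.58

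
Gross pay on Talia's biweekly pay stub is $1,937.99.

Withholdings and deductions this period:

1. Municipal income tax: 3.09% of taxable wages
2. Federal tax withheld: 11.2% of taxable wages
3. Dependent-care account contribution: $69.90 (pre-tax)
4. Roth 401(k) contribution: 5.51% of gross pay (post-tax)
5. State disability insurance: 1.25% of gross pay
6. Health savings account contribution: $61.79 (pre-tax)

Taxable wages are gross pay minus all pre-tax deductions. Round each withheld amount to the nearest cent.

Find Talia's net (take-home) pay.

Dependent-care account contribution: $69.90
Health savings account contribution: $61.79
Pre-tax total = $69.90 + $61.79 = $131.69
Taxable wages = $1,937.99 − $131.69 = $1,806.30
Federal tax withheld: $1,806.30 × 0.112 = $202.31
Municipal income tax: $1,806.30 × 0.0309 = $55.81
State disability insurance: $1,937.99 × 0.0125 = $24.22
Roth 401(k) contribution: $1,937.99 × 0.0551 = $106.78
Total deductions = $69.90 + $61.79 + $202.31 + $55.81 + $24.22 + $106.78 = $520.81
Net pay = $1,937.99 − $520.81 = $1,417.18

$1,417.18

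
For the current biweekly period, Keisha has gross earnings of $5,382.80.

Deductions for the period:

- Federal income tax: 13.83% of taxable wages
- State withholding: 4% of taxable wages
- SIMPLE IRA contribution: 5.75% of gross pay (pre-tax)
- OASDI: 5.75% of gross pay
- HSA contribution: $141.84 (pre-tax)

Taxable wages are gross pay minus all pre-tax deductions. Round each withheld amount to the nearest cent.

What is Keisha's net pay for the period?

$3,742.66

HSA contribution: $141.84
SIMPLE IRA contribution: $5,382.80 × 0.0575 = $309.51
Pre-tax total = $141.84 + $309.51 = $451.35
Taxable wages = $5,382.80 − $451.35 = $4,931.45
Federal income tax: $4,931.45 × 0.1383 = $682.02
State withholding: $4,931.45 × 0.04 = $197.26
OASDI: $5,382.80 × 0.0575 = $309.51
Total deductions = $141.84 + $309.51 + $682.02 + $197.26 + $309.51 = $1,640.14
Net pay = $5,382.80 − $1,640.14 = $3,742.66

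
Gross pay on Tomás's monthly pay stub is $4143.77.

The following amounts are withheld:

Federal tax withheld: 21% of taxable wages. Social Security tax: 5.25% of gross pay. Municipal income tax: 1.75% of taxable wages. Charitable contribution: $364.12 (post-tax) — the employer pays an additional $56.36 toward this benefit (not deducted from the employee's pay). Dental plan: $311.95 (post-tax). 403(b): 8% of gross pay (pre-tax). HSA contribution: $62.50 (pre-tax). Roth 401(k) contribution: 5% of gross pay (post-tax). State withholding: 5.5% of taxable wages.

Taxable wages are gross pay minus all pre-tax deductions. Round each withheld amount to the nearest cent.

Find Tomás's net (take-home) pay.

403(b): $4143.77 × 0.08 = $331.50
HSA contribution: $62.50
Pre-tax total = $331.50 + $62.50 = $394.00
Taxable wages = $4143.77 − $394.00 = $3749.77
Municipal income tax: $3749.77 × 0.0175 = $65.62
State withholding: $3749.77 × 0.055 = $206.24
Federal tax withheld: $3749.77 × 0.21 = $787.45
Social Security tax: $4143.77 × 0.0525 = $217.55
Roth 401(k) contribution: $4143.77 × 0.05 = $207.19
Dental plan: $311.95
Charitable contribution: $364.12
(Employer's $56.36 toward charitable contribution is not withheld from the employee.)
Total deductions = $331.50 + $62.50 + $65.62 + $206.24 + $787.45 + $217.55 + $207.19 + $311.95 + $364.12 = $2554.12
Net pay = $4143.77 − $2554.12 = $1589.65

$1589.65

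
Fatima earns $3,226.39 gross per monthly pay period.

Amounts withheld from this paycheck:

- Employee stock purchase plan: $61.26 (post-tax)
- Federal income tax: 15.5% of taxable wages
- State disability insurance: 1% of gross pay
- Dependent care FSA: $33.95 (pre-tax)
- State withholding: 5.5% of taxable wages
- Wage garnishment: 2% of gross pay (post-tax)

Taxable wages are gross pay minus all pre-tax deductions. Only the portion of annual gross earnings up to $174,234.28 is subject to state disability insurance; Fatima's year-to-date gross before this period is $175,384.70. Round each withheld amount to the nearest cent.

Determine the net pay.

Dependent care FSA: $33.95
Taxable wages = $3,226.39 − $33.95 = $3,192.44
Federal income tax: $3,192.44 × 0.155 = $494.83
State withholding: $3,192.44 × 0.055 = $175.58
State disability insurance: annual cap $174,234.28 already reached (YTD $175,384.70), so $0.00
Employee stock purchase plan: $61.26
Wage garnishment: $3,226.39 × 0.02 = $64.53
Total deductions = $33.95 + $494.83 + $175.58 + $0.00 + $61.26 + $64.53 = $830.15
Net pay = $3,226.39 − $830.15 = $2,396.24

$2,396.24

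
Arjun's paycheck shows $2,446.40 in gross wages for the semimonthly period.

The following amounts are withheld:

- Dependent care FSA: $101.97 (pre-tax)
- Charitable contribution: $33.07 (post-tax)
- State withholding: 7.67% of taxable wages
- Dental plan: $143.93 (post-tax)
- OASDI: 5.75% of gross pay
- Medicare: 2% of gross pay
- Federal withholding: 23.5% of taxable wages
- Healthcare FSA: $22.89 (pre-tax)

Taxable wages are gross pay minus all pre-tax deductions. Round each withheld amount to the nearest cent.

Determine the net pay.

Healthcare FSA: $22.89
Dependent care FSA: $101.97
Pre-tax total = $22.89 + $101.97 = $124.86
Taxable wages = $2,446.40 − $124.86 = $2,321.54
State withholding: $2,321.54 × 0.0767 = $178.06
Federal withholding: $2,321.54 × 0.235 = $545.56
Medicare: $2,446.40 × 0.02 = $48.93
OASDI: $2,446.40 × 0.0575 = $140.67
Dental plan: $143.93
Charitable contribution: $33.07
Total deductions = $22.89 + $101.97 + $178.06 + $545.56 + $48.93 + $140.67 + $143.93 + $33.07 = $1,215.08
Net pay = $2,446.40 − $1,215.08 = $1,231.32

$1,231.32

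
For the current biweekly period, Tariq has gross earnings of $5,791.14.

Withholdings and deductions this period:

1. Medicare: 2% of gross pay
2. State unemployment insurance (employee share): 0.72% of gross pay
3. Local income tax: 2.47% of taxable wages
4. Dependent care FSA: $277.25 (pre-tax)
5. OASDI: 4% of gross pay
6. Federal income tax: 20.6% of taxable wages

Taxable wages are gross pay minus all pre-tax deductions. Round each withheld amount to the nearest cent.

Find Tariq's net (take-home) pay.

Dependent care FSA: $277.25
Taxable wages = $5,791.14 − $277.25 = $5,513.89
Local income tax: $5,513.89 × 0.0247 = $136.19
Federal income tax: $5,513.89 × 0.206 = $1,135.86
Medicare: $5,791.14 × 0.02 = $115.82
State unemployment insurance (employee share): $5,791.14 × 0.0072 = $41.70
OASDI: $5,791.14 × 0.04 = $231.65
Total deductions = $277.25 + $136.19 + $1,135.86 + $115.82 + $41.70 + $231.65 = $1,938.47
Net pay = $5,791.14 − $1,938.47 = $3,852.67

$3,852.67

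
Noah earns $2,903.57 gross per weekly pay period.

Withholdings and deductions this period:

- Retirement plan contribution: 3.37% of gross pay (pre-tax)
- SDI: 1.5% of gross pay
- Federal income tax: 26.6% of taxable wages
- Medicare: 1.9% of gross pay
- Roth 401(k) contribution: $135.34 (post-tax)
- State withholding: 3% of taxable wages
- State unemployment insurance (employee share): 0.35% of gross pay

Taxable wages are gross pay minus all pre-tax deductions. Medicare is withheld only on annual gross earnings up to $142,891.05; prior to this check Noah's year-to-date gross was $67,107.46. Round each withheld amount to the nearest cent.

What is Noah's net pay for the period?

$1,731.01

Retirement plan contribution: $2,903.57 × 0.0337 = $97.85
Taxable wages = $2,903.57 − $97.85 = $2,805.72
Federal income tax: $2,805.72 × 0.266 = $746.32
State withholding: $2,805.72 × 0.03 = $84.17
Medicare: cap not yet reached, full $2,903.57 is subject → $2,903.57 × 0.019 = $55.17
State unemployment insurance (employee share): $2,903.57 × 0.0035 = $10.16
SDI: $2,903.57 × 0.015 = $43.55
Roth 401(k) contribution: $135.34
Total deductions = $97.85 + $746.32 + $84.17 + $55.17 + $10.16 + $43.55 + $135.34 = $1,172.56
Net pay = $2,903.57 − $1,172.56 = $1,731.01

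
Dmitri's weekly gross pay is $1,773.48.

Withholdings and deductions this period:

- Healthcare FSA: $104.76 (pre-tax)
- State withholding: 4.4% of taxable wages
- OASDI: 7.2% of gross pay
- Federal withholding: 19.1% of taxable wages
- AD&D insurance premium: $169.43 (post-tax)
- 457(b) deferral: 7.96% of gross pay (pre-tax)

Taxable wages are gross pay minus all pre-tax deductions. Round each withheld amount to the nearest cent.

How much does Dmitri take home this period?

$871.46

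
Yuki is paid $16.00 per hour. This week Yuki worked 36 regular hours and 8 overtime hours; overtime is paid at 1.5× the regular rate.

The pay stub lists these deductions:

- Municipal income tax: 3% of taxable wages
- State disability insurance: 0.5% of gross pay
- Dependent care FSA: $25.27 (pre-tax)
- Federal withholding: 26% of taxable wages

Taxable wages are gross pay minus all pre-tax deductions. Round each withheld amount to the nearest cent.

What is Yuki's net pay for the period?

$523.50

Regular pay: 36 × $16.00 = $576.00
Overtime pay: 8 × $16.00 × 1.5 = $192.00
Gross pay = $576.00 + $192.00 = $768.00
Dependent care FSA: $25.27
Taxable wages = $768.00 − $25.27 = $742.73
Municipal income tax: $742.73 × 0.03 = $22.28
Federal withholding: $742.73 × 0.26 = $193.11
State disability insurance: $768.00 × 0.005 = $3.84
Total deductions = $25.27 + $22.28 + $193.11 + $3.84 = $244.50
Net pay = $768.00 − $244.50 = $523.50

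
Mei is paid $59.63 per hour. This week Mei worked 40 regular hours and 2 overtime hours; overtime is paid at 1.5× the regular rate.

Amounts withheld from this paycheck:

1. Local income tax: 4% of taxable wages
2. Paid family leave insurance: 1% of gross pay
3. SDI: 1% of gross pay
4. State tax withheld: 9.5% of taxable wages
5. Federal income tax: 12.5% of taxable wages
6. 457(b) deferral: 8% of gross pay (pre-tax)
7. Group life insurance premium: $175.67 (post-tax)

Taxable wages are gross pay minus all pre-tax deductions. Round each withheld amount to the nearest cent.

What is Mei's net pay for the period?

Regular pay: 40 × $59.63 = $2385.20
Overtime pay: 2 × $59.63 × 1.5 = $178.89
Gross pay = $2385.20 + $178.89 = $2564.09
457(b) deferral: $2564.09 × 0.08 = $205.13
Taxable wages = $2564.09 − $205.13 = $2358.96
Local income tax: $2358.96 × 0.04 = $94.36
Federal income tax: $2358.96 × 0.125 = $294.87
State tax withheld: $2358.96 × 0.095 = $224.10
SDI: $2564.09 × 0.01 = $25.64
Paid family leave insurance: $2564.09 × 0.01 = $25.64
Group life insurance premium: $175.67
Total deductions = $205.13 + $94.36 + $294.87 + $224.10 + $25.64 + $25.64 + $175.67 = $1045.41
Net pay = $2564.09 − $1045.41 = $1518.68

$1518.68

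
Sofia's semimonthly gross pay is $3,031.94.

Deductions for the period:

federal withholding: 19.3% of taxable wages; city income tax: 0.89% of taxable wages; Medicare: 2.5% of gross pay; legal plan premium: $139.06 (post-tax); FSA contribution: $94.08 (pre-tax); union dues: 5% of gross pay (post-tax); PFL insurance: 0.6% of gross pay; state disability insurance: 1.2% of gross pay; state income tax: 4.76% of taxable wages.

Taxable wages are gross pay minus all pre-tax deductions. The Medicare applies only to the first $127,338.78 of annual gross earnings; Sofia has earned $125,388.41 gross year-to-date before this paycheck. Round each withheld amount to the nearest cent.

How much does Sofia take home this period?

$1,810.87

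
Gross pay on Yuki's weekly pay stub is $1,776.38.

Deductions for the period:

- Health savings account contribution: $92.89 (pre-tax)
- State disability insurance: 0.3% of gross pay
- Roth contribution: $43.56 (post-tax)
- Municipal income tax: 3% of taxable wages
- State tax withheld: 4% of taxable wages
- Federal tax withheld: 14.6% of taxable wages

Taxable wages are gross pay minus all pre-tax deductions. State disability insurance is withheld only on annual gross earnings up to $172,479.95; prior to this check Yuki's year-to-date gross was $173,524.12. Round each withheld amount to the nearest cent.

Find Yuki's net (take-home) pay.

Health savings account contribution: $92.89
Taxable wages = $1,776.38 − $92.89 = $1,683.49
State tax withheld: $1,683.49 × 0.04 = $67.34
Federal tax withheld: $1,683.49 × 0.146 = $245.79
Municipal income tax: $1,683.49 × 0.03 = $50.50
State disability insurance: annual cap $172,479.95 already reached (YTD $173,524.12), so $0.00
Roth contribution: $43.56
Total deductions = $92.89 + $67.34 + $245.79 + $50.50 + $0.00 + $43.56 = $500.08
Net pay = $1,776.38 − $500.08 = $1,276.30

$1,276.30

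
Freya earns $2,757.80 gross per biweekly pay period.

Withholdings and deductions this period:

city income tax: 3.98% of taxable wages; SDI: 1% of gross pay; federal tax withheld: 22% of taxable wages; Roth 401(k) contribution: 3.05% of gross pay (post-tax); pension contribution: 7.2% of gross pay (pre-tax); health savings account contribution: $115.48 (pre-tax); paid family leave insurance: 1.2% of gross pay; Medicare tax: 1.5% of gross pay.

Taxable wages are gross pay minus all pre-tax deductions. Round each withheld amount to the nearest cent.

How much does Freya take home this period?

Pension contribution: $2,757.80 × 0.072 = $198.56
Health savings account contribution: $115.48
Pre-tax total = $198.56 + $115.48 = $314.04
Taxable wages = $2,757.80 − $314.04 = $2,443.76
City income tax: $2,443.76 × 0.0398 = $97.26
Federal tax withheld: $2,443.76 × 0.22 = $537.63
SDI: $2,757.80 × 0.01 = $27.58
Medicare tax: $2,757.80 × 0.015 = $41.37
Paid family leave insurance: $2,757.80 × 0.012 = $33.09
Roth 401(k) contribution: $2,757.80 × 0.0305 = $84.11
Total deductions = $198.56 + $115.48 + $97.26 + $537.63 + $27.58 + $41.37 + $33.09 + $84.11 = $1,135.08
Net pay = $2,757.80 − $1,135.08 = $1,622.72

$1,622.72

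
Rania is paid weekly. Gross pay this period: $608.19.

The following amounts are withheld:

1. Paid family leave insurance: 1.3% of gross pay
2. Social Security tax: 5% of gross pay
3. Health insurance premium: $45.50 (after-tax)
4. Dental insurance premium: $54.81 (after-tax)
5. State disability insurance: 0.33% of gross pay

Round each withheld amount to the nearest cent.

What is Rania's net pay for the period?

Social Security tax: $608.19 × 0.05 = $30.41
State disability insurance: $608.19 × 0.0033 = $2.01
Paid family leave insurance: $608.19 × 0.013 = $7.91
Dental insurance premium: $54.81
Health insurance premium: $45.50
Total deductions = $30.41 + $2.01 + $7.91 + $54.81 + $45.50 = $140.64
Net pay = $608.19 − $140.64 = $467.55

$467.55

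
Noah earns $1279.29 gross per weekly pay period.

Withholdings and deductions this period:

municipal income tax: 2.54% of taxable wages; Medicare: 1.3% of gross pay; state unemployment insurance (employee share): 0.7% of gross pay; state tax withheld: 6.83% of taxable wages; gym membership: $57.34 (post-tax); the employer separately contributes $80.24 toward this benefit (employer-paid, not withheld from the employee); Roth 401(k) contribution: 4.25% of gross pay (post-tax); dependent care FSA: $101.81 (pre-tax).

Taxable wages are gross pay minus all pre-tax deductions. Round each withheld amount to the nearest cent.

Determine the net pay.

$929.85

Dependent care FSA: $101.81
Taxable wages = $1279.29 − $101.81 = $1177.48
State tax withheld: $1177.48 × 0.0683 = $80.42
Municipal income tax: $1177.48 × 0.0254 = $29.91
State unemployment insurance (employee share): $1279.29 × 0.007 = $8.96
Medicare: $1279.29 × 0.013 = $16.63
Roth 401(k) contribution: $1279.29 × 0.0425 = $54.37
Gym membership: $57.34
(Employer's $80.24 toward gym membership is not withheld from the employee.)
Total deductions = $101.81 + $80.42 + $29.91 + $8.96 + $16.63 + $54.37 + $57.34 = $349.44
Net pay = $1279.29 − $349.44 = $929.85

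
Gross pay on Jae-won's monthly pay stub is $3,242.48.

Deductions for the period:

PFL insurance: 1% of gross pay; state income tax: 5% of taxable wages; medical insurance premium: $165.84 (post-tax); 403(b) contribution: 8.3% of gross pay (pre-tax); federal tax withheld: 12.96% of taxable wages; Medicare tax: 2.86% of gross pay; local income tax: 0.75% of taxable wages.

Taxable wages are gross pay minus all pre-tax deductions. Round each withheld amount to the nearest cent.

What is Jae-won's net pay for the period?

403(b) contribution: $3,242.48 × 0.083 = $269.13
Taxable wages = $3,242.48 − $269.13 = $2,973.35
State income tax: $2,973.35 × 0.05 = $148.67
Federal tax withheld: $2,973.35 × 0.1296 = $385.35
Local income tax: $2,973.35 × 0.0075 = $22.30
Medicare tax: $3,242.48 × 0.0286 = $92.73
PFL insurance: $3,242.48 × 0.01 = $32.42
Medical insurance premium: $165.84
Total deductions = $269.13 + $148.67 + $385.35 + $22.30 + $92.73 + $32.42 + $165.84 = $1,116.44
Net pay = $3,242.48 − $1,116.44 = $2,126.04

$2,126.04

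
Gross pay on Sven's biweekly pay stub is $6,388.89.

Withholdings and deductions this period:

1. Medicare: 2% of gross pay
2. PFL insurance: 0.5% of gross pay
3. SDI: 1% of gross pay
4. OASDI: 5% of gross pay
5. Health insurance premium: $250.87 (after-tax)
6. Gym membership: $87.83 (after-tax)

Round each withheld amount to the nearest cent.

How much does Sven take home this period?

$5,507.14

PFL insurance: $6,388.89 × 0.005 = $31.94
Medicare: $6,388.89 × 0.02 = $127.78
OASDI: $6,388.89 × 0.05 = $319.44
SDI: $6,388.89 × 0.01 = $63.89
Gym membership: $87.83
Health insurance premium: $250.87
Total deductions = $31.94 + $127.78 + $319.44 + $63.89 + $87.83 + $250.87 = $881.75
Net pay = $6,388.89 − $881.75 = $5,507.14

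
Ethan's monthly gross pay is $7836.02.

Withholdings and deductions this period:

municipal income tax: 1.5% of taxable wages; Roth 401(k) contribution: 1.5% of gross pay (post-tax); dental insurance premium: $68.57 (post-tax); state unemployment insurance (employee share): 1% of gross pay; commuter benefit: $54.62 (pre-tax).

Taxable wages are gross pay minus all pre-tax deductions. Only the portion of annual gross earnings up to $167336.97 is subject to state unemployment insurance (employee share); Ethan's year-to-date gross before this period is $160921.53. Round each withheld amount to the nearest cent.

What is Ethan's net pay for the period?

$7414.42

Commuter benefit: $54.62
Taxable wages = $7836.02 − $54.62 = $7781.40
Municipal income tax: $7781.40 × 0.015 = $116.72
State unemployment insurance (employee share): only $167336.97 − $160921.53 = $6415.44 of this check is subject → $6415.44 × 0.01 = $64.15
Roth 401(k) contribution: $7836.02 × 0.015 = $117.54
Dental insurance premium: $68.57
Total deductions = $54.62 + $116.72 + $64.15 + $117.54 + $68.57 = $421.60
Net pay = $7836.02 − $421.60 = $7414.42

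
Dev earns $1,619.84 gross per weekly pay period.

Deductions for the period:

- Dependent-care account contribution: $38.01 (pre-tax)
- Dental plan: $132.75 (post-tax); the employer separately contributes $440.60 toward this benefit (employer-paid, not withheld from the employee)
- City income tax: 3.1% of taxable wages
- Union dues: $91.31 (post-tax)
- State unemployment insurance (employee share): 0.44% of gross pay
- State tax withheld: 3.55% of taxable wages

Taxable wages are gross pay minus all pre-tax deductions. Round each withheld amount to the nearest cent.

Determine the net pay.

$1,245.45

Dependent-care account contribution: $38.01
Taxable wages = $1,619.84 − $38.01 = $1,581.83
State tax withheld: $1,581.83 × 0.0355 = $56.15
City income tax: $1,581.83 × 0.031 = $49.04
State unemployment insurance (employee share): $1,619.84 × 0.0044 = $7.13
Union dues: $91.31
Dental plan: $132.75
(Employer's $440.60 toward dental plan is not withheld from the employee.)
Total deductions = $38.01 + $56.15 + $49.04 + $7.13 + $91.31 + $132.75 = $374.39
Net pay = $1,619.84 − $374.39 = $1,245.45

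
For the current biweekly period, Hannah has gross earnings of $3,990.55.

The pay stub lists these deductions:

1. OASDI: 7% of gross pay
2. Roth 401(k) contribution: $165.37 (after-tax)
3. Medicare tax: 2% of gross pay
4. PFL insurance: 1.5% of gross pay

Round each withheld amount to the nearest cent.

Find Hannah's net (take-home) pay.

$3,406.17

OASDI: $3,990.55 × 0.07 = $279.34
Medicare tax: $3,990.55 × 0.02 = $79.81
PFL insurance: $3,990.55 × 0.015 = $59.86
Roth 401(k) contribution: $165.37
Total deductions = $279.34 + $79.81 + $59.86 + $165.37 = $584.38
Net pay = $3,990.55 − $584.38 = $3,406.17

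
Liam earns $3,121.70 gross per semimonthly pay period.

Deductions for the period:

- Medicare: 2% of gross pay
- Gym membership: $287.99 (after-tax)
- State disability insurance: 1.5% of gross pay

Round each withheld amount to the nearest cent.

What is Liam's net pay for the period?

State disability insurance: $3,121.70 × 0.015 = $46.83
Medicare: $3,121.70 × 0.02 = $62.43
Gym membership: $287.99
Total deductions = $46.83 + $62.43 + $287.99 = $397.25
Net pay = $3,121.70 − $397.25 = $2,724.45

$2,724.45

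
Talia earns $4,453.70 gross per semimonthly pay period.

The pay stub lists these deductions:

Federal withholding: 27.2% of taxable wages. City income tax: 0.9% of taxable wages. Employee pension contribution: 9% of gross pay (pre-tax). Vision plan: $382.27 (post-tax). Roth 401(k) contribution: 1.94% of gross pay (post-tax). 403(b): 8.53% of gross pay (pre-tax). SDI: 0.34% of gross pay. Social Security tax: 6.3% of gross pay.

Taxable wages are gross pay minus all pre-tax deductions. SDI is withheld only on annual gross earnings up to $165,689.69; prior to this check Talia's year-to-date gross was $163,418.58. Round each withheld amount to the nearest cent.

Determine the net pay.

$1,883.89

403(b): $4,453.70 × 0.0853 = $379.90
Employee pension contribution: $4,453.70 × 0.09 = $400.83
Pre-tax total = $379.90 + $400.83 = $780.73
Taxable wages = $4,453.70 − $780.73 = $3,672.97
Federal withholding: $3,672.97 × 0.272 = $999.05
City income tax: $3,672.97 × 0.009 = $33.06
SDI: only $165,689.69 − $163,418.58 = $2,271.11 of this check is subject → $2,271.11 × 0.0034 = $7.72
Social Security tax: $4,453.70 × 0.063 = $280.58
Roth 401(k) contribution: $4,453.70 × 0.0194 = $86.40
Vision plan: $382.27
Total deductions = $379.90 + $400.83 + $999.05 + $33.06 + $7.72 + $280.58 + $86.40 + $382.27 = $2,569.81
Net pay = $4,453.70 − $2,569.81 = $1,883.89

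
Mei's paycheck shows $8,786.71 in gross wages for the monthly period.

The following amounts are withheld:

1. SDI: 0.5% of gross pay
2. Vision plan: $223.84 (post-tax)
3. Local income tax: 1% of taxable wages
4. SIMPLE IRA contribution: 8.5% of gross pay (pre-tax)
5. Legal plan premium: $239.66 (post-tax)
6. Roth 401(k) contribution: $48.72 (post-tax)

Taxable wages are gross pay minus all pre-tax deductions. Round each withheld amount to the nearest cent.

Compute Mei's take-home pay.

SIMPLE IRA contribution: $8,786.71 × 0.085 = $746.87
Taxable wages = $8,786.71 − $746.87 = $8,039.84
Local income tax: $8,039.84 × 0.01 = $80.40
SDI: $8,786.71 × 0.005 = $43.93
Vision plan: $223.84
Legal plan premium: $239.66
Roth 401(k) contribution: $48.72
Total deductions = $746.87 + $80.40 + $43.93 + $223.84 + $239.66 + $48.72 = $1,383.42
Net pay = $8,786.71 − $1,383.42 = $7,403.29

$7,403.29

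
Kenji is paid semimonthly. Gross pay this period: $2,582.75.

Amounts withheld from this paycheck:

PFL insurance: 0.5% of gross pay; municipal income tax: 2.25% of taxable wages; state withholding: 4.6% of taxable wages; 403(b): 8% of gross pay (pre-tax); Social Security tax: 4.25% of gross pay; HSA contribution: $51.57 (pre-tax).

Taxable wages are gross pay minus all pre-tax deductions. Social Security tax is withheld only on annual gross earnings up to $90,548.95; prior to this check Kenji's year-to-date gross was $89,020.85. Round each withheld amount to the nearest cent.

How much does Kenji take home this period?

HSA contribution: $51.57
403(b): $2,582.75 × 0.08 = $206.62
Pre-tax total = $51.57 + $206.62 = $258.19
Taxable wages = $2,582.75 − $258.19 = $2,324.56
State withholding: $2,324.56 × 0.046 = $106.93
Municipal income tax: $2,324.56 × 0.0225 = $52.30
PFL insurance: $2,582.75 × 0.005 = $12.91
Social Security tax: only $90,548.95 − $89,020.85 = $1,528.10 of this check is subject → $1,528.10 × 0.0425 = $64.94
Total deductions = $51.57 + $206.62 + $106.93 + $52.30 + $12.91 + $64.94 = $495.27
Net pay = $2,582.75 − $495.27 = $2,087.48

$2,087.48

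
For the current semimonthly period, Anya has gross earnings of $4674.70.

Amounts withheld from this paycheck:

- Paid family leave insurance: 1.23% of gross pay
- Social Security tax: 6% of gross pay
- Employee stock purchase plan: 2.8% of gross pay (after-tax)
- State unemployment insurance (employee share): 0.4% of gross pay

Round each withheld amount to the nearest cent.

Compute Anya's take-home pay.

$4187.13

Social Security tax: $4674.70 × 0.06 = $280.48
Paid family leave insurance: $4674.70 × 0.0123 = $57.50
State unemployment insurance (employee share): $4674.70 × 0.004 = $18.70
Employee stock purchase plan: $4674.70 × 0.028 = $130.89
Total deductions = $280.48 + $57.50 + $18.70 + $130.89 = $487.57
Net pay = $4674.70 − $487.57 = $4187.13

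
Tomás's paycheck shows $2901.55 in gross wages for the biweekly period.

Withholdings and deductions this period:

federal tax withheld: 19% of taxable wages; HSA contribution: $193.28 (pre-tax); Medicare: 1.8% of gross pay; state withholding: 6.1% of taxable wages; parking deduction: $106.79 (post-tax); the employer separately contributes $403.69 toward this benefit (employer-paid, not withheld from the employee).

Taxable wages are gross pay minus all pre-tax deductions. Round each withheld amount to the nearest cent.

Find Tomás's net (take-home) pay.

HSA contribution: $193.28
Taxable wages = $2901.55 − $193.28 = $2708.27
State withholding: $2708.27 × 0.061 = $165.20
Federal tax withheld: $2708.27 × 0.19 = $514.57
Medicare: $2901.55 × 0.018 = $52.23
Parking deduction: $106.79
(Employer's $403.69 toward parking deduction is not withheld from the employee.)
Total deductions = $193.28 + $165.20 + $514.57 + $52.23 + $106.79 = $1032.07
Net pay = $2901.55 − $1032.07 = $1869.48

$1869.48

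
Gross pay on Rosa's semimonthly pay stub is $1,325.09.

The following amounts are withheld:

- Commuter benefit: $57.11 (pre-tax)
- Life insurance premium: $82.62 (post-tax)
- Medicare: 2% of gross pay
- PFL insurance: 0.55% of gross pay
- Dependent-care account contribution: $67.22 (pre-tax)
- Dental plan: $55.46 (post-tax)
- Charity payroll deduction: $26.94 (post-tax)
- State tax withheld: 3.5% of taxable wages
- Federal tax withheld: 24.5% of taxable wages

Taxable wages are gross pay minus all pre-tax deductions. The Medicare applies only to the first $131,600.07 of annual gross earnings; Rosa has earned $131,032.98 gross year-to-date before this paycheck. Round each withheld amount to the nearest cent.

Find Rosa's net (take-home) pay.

$680.89

Commuter benefit: $57.11
Dependent-care account contribution: $67.22
Pre-tax total = $57.11 + $67.22 = $124.33
Taxable wages = $1,325.09 − $124.33 = $1,200.76
State tax withheld: $1,200.76 × 0.035 = $42.03
Federal tax withheld: $1,200.76 × 0.245 = $294.19
PFL insurance: $1,325.09 × 0.0055 = $7.29
Medicare: only $131,600.07 − $131,032.98 = $567.09 of this check is subject → $567.09 × 0.02 = $11.34
Charity payroll deduction: $26.94
Dental plan: $55.46
Life insurance premium: $82.62
Total deductions = $57.11 + $67.22 + $42.03 + $294.19 + $7.29 + $11.34 + $26.94 + $55.46 + $82.62 = $644.20
Net pay = $1,325.09 − $644.20 = $680.89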